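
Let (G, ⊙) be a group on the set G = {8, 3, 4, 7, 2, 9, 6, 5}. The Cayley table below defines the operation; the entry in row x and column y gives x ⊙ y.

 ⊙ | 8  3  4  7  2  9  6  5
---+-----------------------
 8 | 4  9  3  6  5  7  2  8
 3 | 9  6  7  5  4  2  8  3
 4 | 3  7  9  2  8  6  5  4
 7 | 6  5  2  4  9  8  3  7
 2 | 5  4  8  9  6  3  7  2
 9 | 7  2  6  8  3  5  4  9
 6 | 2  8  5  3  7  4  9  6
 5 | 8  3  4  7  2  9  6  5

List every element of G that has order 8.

{2, 3, 7, 8}

Identity is 5. Compute the order of each non-identity element by repeated multiplication:
  8: 8 → 4 → 3 → 9 → 7 → 6 → 2 → 5  (order 8)
  3: 3 → 6 → 8 → 9 → 2 → 4 → 7 → 5  (order 8)
  4: 4 → 9 → 6 → 5  (order 4)
  7: 7 → 4 → 2 → 9 → 8 → 6 → 3 → 5  (order 8)
  2: 2 → 6 → 7 → 9 → 3 → 4 → 8 → 5  (order 8)
  9: 9 → 5  (order 2)
  6: 6 → 9 → 4 → 5  (order 4)
Elements of order 8: {2, 3, 7, 8}.
(Structurally, G here is isomorphic to the cyclic group Z_8.)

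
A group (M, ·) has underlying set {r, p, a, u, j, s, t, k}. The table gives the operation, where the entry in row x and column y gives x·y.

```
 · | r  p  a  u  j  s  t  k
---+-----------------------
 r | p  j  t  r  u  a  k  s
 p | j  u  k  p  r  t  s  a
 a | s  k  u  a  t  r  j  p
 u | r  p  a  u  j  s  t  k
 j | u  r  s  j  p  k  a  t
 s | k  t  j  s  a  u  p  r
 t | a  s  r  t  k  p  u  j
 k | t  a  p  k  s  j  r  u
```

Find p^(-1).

p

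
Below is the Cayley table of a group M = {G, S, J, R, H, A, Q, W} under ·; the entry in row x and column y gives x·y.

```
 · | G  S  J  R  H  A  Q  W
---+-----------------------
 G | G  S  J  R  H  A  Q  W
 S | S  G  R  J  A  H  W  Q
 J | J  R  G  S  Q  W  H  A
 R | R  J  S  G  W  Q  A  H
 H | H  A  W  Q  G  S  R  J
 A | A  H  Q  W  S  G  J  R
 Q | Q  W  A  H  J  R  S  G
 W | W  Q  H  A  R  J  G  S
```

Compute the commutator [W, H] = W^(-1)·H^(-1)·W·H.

S

Identity is G; from the table W^(-1) = Q and H^(-1) = H.
Q·H = J
J·W = A
A·H = S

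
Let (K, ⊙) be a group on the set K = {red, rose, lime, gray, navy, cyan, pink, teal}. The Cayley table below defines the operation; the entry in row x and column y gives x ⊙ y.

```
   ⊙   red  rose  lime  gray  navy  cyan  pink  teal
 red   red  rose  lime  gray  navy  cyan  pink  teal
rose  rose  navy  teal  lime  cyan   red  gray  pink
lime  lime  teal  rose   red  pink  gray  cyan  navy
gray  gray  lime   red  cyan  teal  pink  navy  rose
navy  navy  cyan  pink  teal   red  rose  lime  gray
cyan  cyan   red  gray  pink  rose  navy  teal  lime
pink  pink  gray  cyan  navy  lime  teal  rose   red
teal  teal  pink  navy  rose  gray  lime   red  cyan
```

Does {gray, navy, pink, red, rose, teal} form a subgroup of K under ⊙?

pink ⊙ navy = lime, which is not in {gray, navy, pink, red, rose, teal}.
The subset is not closed under ⊙, so it is not a subgroup.
(Structurally, K here is isomorphic to the cyclic group Z_8.)

No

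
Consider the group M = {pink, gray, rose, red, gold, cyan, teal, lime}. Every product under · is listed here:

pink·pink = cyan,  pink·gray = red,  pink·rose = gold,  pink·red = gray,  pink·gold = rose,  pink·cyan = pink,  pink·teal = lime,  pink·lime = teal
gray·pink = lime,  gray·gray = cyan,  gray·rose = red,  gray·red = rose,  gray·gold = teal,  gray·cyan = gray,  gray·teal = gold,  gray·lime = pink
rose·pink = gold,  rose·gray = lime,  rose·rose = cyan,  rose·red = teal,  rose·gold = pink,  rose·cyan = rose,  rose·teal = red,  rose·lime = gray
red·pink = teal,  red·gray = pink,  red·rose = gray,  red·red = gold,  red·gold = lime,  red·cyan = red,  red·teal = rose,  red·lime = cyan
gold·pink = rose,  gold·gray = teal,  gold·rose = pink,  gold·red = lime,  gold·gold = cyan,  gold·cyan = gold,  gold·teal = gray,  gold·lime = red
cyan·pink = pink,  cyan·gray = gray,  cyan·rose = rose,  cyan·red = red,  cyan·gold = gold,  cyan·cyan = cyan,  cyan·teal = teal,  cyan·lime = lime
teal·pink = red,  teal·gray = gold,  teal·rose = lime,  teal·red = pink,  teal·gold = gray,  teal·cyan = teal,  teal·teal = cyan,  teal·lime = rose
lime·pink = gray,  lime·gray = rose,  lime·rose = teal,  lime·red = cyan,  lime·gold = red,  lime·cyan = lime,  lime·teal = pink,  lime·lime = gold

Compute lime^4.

lime^1 = lime
lime^2 = lime·lime = gold
lime^3 = gold·lime = red
lime^4 = red·lime = cyan

cyan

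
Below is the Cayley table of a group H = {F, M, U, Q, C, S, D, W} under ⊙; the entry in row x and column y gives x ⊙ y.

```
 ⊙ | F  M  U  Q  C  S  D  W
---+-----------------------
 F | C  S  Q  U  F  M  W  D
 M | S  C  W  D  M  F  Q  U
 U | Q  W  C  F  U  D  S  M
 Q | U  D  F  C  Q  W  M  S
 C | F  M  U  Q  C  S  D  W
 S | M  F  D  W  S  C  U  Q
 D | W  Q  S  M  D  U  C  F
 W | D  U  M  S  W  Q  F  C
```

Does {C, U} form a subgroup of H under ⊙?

{C, U} contains the identity C.
Checking products: every product of two elements of {C, U} (read from the table) lies in {C, U}, so the set is closed.
In a finite group, a nonempty closed subset is a subgroup. So {C, U} ≤ H.

Yes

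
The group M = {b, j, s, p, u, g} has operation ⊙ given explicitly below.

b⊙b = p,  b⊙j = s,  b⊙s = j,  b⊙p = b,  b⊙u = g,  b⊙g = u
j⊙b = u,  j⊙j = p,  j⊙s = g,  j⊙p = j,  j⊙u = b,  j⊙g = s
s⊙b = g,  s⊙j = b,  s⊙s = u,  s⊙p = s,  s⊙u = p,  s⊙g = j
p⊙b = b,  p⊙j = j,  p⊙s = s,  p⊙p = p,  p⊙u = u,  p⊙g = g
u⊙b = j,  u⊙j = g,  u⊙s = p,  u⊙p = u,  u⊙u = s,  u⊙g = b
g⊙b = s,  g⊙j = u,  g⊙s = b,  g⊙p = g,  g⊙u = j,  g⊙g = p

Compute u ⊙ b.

Read row u, column b: u ⊙ b = j.
(Structurally, M here is isomorphic to the symmetric group S_3.)

j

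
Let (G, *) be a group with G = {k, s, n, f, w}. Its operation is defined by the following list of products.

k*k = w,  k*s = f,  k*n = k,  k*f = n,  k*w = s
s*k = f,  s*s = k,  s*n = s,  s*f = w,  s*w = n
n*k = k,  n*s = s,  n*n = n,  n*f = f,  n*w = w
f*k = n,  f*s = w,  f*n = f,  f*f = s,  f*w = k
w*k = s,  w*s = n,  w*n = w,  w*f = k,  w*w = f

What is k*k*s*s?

k*k = w
w*s = n
n*s = s

s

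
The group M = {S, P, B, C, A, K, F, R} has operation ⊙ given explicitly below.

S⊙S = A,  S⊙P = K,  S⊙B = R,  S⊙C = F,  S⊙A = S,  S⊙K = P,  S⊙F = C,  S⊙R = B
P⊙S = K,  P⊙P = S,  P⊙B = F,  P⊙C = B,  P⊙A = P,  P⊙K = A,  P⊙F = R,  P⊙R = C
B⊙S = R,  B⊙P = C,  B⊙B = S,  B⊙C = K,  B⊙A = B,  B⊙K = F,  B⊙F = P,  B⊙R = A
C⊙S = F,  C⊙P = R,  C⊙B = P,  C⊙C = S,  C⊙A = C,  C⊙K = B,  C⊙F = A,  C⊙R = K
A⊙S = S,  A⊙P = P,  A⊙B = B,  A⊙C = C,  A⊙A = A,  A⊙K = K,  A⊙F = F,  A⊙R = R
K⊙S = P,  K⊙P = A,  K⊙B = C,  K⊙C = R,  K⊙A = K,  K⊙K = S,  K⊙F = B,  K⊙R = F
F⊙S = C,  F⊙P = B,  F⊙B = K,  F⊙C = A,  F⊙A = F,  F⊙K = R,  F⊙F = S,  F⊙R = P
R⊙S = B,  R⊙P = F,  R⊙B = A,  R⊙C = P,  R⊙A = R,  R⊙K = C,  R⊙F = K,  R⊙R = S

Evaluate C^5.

C^1 = C
C^2 = C ⊙ C = S
C^3 = S ⊙ C = F
C^4 = F ⊙ C = A
C^5 = A ⊙ C = C

C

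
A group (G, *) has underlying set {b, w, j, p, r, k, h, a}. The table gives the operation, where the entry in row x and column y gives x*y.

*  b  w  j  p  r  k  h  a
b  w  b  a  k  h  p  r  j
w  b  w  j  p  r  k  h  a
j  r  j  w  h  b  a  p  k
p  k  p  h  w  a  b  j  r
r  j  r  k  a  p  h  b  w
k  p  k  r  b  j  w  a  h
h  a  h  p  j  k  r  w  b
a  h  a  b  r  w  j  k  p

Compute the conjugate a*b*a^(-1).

The identity is w. In row a, the entry w sits in column r, so a^(-1) = r.
a*b = h
h*r = k

k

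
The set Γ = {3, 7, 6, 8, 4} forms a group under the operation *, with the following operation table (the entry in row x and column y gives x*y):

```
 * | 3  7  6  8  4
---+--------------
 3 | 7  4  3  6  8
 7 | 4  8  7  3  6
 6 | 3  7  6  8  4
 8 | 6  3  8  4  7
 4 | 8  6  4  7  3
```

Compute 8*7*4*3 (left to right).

6

8*7 = 3
3*4 = 8
8*3 = 6
(Structurally, Γ here is isomorphic to the cyclic group Z_5.)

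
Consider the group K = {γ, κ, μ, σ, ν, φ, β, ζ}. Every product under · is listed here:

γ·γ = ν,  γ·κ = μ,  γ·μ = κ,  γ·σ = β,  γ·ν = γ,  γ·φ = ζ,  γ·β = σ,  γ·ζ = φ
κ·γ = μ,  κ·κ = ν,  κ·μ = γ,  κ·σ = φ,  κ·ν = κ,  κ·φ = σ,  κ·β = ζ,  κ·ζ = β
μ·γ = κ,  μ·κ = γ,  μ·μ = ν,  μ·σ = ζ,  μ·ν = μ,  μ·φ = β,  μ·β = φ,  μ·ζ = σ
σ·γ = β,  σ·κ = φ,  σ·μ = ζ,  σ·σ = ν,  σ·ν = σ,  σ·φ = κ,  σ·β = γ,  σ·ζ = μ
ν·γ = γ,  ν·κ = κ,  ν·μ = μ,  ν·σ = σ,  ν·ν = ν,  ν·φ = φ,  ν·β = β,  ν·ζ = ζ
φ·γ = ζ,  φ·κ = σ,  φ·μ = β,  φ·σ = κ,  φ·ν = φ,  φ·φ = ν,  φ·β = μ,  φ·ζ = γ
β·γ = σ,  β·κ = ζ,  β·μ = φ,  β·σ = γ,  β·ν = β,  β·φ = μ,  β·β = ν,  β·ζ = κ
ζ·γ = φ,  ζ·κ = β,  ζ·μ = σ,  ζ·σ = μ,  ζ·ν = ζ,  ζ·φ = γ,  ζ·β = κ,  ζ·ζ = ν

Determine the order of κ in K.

The identity element is ν (its row matches the header).
κ^1 = κ
κ^2 = κ·κ = ν
The first power of κ equal to the identity is κ^2, so ord(κ) = 2.
(Structurally, K here is isomorphic to the elementary abelian group (Z_2)^3.)

2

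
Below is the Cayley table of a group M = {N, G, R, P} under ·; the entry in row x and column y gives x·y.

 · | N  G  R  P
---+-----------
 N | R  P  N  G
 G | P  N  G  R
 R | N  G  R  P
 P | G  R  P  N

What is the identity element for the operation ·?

R

The identity e satisfies e·x = x for all x, so its row in the table reproduces the column headers.
Row R reads: N, G, R, P — exactly the header order. So R is the identity.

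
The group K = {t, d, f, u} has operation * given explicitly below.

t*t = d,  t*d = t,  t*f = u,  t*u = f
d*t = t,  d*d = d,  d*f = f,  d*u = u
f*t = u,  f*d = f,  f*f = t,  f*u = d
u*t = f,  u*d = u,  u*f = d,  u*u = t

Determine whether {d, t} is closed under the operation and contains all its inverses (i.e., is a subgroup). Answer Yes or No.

{d, t} contains the identity d.
Checking products: every product of two elements of {d, t} (read from the table) lies in {d, t}, so the set is closed.
In a finite group, a nonempty closed subset is a subgroup. So {d, t} ≤ K.
(Structurally, K here is isomorphic to the cyclic group Z_4.)

Yes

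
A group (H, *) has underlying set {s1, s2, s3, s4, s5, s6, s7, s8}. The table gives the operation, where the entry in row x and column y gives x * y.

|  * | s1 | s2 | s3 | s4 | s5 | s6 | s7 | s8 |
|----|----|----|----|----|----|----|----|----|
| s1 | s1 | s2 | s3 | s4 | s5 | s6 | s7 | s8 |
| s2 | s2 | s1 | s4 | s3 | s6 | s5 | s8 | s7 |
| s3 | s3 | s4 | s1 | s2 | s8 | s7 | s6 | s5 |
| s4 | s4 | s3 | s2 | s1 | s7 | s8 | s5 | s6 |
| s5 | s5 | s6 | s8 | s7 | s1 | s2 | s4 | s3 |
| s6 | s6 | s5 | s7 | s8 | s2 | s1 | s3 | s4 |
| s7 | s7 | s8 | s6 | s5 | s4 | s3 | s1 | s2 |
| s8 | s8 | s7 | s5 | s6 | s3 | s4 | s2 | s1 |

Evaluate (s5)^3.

s5^1 = s5
s5^2 = s5 * s5 = s1
s5^3 = s1 * s5 = s5

s5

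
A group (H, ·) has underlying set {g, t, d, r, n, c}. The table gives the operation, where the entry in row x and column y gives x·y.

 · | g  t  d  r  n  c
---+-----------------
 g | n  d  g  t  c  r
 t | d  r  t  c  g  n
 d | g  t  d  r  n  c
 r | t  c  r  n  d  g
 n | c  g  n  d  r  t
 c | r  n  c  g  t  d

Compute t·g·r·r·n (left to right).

r

t·g = d
d·r = r
r·r = n
n·n = r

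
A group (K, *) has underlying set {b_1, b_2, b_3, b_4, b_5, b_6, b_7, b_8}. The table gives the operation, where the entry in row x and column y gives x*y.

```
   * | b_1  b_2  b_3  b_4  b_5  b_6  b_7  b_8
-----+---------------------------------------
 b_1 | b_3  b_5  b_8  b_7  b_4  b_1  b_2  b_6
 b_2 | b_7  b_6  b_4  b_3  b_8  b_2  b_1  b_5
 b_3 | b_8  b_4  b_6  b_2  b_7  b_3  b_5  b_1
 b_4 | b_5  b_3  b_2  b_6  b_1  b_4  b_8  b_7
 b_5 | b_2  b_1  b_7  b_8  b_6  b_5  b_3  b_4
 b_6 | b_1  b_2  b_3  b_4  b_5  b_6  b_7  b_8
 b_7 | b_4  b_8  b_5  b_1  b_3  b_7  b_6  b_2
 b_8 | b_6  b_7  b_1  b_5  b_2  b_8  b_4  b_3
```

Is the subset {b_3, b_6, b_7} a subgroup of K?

b_3*b_7 = b_5, which is not in {b_3, b_6, b_7}.
The subset is not closed under *, so it is not a subgroup.

No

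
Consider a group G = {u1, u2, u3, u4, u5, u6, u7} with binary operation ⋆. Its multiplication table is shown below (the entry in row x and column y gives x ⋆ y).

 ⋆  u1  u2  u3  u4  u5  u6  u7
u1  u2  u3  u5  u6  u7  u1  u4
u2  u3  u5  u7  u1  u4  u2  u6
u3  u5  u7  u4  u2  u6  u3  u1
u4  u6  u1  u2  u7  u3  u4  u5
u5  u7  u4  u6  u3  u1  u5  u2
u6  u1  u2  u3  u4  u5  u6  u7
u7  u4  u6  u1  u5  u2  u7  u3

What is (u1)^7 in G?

u6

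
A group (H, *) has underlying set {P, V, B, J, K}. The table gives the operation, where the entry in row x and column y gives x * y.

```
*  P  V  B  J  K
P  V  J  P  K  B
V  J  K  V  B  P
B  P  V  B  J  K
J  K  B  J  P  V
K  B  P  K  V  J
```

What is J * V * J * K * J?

B

J * V = B
B * J = J
J * K = V
V * J = B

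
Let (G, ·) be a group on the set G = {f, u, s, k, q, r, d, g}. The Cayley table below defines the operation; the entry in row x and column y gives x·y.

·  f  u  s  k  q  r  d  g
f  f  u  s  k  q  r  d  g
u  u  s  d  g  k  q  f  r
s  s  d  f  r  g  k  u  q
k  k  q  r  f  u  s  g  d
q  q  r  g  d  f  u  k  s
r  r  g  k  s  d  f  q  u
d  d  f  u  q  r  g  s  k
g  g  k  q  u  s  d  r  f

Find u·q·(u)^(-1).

The identity is f. In row u, the entry f sits in column d, so u^(-1) = d.
u·q = k
k·d = g
(Structurally, G here is isomorphic to the dihedral group D_4.)

g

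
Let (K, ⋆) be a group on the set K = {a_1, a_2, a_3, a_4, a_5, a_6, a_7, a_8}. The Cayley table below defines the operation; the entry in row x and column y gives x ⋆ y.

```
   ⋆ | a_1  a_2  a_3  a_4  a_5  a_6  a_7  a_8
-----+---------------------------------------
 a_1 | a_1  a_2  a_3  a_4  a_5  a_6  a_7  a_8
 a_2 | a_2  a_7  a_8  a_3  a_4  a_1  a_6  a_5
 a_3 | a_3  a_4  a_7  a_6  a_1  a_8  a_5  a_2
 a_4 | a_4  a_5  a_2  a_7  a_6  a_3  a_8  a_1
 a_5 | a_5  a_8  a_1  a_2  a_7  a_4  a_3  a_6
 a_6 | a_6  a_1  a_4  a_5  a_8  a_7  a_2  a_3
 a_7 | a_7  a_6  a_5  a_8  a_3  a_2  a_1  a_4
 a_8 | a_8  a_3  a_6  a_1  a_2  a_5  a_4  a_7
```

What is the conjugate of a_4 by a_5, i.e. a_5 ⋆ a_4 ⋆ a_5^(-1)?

The identity is a_1. In row a_5, the entry a_1 sits in column a_3, so a_5^(-1) = a_3.
a_5 ⋆ a_4 = a_2
a_2 ⋆ a_3 = a_8
(Structurally, K here is isomorphic to the quaternion group Q_8.)

a_8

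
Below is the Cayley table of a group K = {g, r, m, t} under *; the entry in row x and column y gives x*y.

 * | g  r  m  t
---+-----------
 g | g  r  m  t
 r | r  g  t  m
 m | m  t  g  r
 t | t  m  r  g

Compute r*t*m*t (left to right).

t

r*t = m
m*m = g
g*t = t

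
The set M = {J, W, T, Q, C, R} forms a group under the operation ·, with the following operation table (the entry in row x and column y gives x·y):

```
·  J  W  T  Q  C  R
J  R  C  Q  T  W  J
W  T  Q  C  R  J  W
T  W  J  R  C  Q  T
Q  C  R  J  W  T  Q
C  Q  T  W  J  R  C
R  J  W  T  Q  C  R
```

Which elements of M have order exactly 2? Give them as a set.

{C, J, T}

Identity is R. Compute the order of each non-identity element by repeated multiplication:
  J: J → R  (order 2)
  W: W → Q → R  (order 3)
  T: T → R  (order 2)
  Q: Q → W → R  (order 3)
  C: C → R  (order 2)
Elements of order 2: {C, J, T}.
(Structurally, M here is isomorphic to the symmetric group S_3.)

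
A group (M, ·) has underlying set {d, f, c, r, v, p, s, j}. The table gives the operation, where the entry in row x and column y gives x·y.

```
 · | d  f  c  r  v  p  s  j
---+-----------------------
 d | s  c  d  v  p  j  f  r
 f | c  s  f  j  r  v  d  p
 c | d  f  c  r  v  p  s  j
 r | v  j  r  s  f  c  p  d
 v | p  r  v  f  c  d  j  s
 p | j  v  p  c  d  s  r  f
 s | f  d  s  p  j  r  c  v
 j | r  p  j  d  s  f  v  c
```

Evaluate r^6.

s

r^1 = r
r^2 = r·r = s
r^3 = s·r = p
r^4 = p·r = c
r^5 = c·r = r
r^6 = r·r = s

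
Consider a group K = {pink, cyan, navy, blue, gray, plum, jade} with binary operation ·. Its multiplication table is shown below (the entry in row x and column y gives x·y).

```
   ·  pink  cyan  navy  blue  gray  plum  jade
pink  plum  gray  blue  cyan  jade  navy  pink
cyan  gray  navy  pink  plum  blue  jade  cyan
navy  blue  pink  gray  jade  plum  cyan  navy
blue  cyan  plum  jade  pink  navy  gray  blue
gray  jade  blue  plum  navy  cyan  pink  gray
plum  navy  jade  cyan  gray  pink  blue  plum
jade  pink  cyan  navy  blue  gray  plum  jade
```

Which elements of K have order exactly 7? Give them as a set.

{blue, cyan, gray, navy, pink, plum}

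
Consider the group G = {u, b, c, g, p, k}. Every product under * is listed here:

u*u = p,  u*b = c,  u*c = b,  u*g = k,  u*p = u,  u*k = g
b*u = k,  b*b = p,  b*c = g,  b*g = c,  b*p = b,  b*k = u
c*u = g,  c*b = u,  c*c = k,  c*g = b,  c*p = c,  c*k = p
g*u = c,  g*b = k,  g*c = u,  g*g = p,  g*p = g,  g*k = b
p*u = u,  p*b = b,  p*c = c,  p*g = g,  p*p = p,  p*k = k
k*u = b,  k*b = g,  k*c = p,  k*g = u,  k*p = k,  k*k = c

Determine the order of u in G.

2

The identity element is p (its row matches the header).
u^1 = u
u^2 = u*u = p
The first power of u equal to the identity is u^2, so ord(u) = 2.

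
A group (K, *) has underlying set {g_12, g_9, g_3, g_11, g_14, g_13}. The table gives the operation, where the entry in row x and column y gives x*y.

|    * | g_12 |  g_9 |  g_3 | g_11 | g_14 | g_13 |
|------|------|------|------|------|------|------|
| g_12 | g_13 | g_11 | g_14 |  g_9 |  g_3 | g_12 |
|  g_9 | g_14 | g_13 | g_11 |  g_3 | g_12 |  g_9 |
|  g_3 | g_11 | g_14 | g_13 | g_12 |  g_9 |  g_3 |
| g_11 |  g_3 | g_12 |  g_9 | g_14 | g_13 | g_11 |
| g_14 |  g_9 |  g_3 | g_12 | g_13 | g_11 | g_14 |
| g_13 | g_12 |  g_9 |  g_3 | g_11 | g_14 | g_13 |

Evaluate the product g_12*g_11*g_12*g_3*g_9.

g_12*g_11 = g_9
g_9*g_12 = g_14
g_14*g_3 = g_12
g_12*g_9 = g_11

g_11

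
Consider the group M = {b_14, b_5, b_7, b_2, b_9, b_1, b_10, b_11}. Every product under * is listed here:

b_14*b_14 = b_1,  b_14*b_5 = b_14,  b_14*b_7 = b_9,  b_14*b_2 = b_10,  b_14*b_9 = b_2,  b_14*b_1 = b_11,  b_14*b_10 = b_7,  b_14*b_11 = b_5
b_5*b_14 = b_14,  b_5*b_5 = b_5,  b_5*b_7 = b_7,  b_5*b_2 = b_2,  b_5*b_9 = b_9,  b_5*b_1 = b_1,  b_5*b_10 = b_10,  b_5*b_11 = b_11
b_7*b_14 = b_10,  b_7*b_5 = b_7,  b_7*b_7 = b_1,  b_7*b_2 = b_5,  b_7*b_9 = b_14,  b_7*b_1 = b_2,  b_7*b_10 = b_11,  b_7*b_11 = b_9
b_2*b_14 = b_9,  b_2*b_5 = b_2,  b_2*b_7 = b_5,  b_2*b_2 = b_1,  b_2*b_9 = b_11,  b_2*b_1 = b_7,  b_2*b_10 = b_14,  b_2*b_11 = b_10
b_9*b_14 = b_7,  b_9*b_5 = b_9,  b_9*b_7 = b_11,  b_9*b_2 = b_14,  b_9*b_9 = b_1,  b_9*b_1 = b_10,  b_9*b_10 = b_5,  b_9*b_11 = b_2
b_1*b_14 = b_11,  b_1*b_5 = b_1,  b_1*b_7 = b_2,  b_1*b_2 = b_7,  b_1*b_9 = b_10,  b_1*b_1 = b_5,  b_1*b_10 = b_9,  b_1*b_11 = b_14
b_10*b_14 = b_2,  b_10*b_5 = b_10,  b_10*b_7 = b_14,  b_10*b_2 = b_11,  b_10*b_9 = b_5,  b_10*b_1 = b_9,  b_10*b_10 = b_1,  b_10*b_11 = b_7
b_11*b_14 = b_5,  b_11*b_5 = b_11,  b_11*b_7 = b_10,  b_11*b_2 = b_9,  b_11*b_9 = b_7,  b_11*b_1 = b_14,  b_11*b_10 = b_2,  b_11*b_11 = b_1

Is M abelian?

No

b_14*b_9 = b_2 but b_9*b_14 = b_7.
Since b_14 and b_9 do not commute, M is not abelian.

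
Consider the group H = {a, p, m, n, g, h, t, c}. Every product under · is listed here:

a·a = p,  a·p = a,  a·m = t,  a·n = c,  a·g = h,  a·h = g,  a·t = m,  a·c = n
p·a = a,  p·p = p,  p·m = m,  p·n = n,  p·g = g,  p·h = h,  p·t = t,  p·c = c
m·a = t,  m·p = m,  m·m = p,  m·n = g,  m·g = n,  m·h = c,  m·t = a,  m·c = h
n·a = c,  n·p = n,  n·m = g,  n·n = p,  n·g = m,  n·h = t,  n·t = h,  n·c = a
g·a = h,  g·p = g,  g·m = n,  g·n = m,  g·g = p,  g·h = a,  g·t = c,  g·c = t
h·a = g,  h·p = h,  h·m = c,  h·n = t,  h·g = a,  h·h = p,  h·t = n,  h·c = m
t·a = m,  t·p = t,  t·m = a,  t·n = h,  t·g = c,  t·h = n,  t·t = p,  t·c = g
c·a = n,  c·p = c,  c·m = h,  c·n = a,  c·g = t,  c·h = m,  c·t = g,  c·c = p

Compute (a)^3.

a^1 = a
a^2 = a·a = p
a^3 = p·a = a

a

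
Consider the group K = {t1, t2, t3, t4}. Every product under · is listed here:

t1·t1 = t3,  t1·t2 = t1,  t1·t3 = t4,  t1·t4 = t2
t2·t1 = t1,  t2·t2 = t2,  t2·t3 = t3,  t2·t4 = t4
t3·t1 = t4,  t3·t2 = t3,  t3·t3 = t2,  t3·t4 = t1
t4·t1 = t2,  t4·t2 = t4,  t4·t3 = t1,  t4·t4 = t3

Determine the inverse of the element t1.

t4

First locate the identity: row t2 matches the header, so t2 is the identity.
Scan row t1 for t2: t1·t4 = t2. Hence t1^(-1) = t4.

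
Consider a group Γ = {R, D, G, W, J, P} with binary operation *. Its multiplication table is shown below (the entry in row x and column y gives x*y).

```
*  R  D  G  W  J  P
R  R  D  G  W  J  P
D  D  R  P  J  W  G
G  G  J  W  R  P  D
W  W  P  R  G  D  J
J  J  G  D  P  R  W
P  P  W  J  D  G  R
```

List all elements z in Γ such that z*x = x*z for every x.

An element z is central iff its row equals its column in the table.
For W: W*D = P ≠ J = D*W, so W ∉ Z.
Checking each element this way leaves Z(Γ) = {R}.
(Structurally, Γ here is isomorphic to the symmetric group S_3.)

{R}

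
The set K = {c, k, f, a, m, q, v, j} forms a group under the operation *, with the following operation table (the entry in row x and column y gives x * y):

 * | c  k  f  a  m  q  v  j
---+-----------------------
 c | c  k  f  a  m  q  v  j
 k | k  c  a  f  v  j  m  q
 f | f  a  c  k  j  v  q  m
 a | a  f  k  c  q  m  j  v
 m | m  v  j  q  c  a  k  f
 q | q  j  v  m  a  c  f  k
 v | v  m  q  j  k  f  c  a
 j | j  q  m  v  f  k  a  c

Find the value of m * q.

a

Read row m, column q: m * q = a.
(Structurally, K here is isomorphic to the elementary abelian group (Z_2)^3.)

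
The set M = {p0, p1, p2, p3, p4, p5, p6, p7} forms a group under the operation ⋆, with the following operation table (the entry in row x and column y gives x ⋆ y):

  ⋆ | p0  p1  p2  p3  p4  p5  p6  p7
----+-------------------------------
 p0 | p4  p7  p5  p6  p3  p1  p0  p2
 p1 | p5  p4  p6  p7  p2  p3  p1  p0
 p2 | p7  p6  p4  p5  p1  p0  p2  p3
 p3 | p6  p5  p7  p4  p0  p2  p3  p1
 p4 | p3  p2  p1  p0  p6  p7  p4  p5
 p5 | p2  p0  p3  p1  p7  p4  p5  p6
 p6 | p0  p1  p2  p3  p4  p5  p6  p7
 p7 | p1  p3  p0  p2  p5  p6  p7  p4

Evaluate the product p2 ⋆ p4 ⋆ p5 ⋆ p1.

p5

p2 ⋆ p4 = p1
p1 ⋆ p5 = p3
p3 ⋆ p1 = p5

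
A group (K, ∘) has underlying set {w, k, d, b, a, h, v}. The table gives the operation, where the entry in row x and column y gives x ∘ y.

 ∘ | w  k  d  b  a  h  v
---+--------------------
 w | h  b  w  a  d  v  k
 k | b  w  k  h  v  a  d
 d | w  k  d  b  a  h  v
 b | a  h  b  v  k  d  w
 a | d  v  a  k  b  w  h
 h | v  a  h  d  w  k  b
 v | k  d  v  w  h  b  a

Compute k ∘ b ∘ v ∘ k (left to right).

h

k ∘ b = h
h ∘ v = b
b ∘ k = h
(Structurally, K here is isomorphic to the cyclic group Z_7.)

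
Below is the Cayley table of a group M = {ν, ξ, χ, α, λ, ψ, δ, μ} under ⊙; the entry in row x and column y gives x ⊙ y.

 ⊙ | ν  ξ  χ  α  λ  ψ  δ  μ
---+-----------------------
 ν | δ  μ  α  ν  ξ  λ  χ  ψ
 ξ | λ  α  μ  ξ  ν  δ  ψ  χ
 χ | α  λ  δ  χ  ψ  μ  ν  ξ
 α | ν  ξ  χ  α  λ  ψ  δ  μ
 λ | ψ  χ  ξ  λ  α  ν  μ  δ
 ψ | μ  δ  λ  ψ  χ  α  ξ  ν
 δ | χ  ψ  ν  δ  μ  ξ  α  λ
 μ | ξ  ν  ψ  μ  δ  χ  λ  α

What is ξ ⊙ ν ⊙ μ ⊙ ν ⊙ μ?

ξ ⊙ ν = λ
λ ⊙ μ = δ
δ ⊙ ν = χ
χ ⊙ μ = ξ

ξ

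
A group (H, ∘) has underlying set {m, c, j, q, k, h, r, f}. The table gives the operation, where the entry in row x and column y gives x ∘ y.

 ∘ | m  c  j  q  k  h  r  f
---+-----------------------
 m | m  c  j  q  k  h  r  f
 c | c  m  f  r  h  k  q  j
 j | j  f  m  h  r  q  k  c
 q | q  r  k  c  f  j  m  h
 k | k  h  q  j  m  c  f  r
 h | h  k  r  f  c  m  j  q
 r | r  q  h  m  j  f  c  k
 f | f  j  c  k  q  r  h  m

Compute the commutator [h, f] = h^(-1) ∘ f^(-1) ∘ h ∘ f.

Identity is m; from the table h^(-1) = h and f^(-1) = f.
h ∘ f = q
q ∘ h = j
j ∘ f = c

c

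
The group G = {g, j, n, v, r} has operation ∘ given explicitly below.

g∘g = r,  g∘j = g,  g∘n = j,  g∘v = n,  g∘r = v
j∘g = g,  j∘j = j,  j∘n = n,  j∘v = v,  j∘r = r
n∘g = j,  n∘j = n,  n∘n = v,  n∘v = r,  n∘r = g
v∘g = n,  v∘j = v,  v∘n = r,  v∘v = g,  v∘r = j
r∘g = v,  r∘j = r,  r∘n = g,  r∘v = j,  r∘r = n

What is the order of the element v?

The identity element is j (its row matches the header).
v^1 = v
v^2 = v ∘ v = g
v^3 = g ∘ v = n
v^4 = n ∘ v = r
v^5 = r ∘ v = j
The first power of v equal to the identity is v^5, so ord(v) = 5.

5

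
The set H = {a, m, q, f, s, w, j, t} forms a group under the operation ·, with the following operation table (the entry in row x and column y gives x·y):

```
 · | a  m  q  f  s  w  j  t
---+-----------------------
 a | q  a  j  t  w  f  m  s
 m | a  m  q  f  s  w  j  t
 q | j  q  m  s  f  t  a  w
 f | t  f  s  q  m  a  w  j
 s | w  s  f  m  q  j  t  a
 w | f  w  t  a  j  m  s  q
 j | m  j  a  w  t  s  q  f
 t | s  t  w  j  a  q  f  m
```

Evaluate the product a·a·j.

a·a = q
q·j = a

a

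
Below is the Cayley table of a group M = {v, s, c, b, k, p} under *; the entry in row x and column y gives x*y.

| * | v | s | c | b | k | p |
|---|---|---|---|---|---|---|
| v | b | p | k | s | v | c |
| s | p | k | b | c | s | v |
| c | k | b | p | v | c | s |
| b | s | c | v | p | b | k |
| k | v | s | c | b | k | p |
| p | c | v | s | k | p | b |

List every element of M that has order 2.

Identity is k. Compute the order of each non-identity element by repeated multiplication:
  v: v → b → s → p → c → k  (order 6)
  s: s → k  (order 2)
  c: c → p → s → b → v → k  (order 6)
  b: b → p → k  (order 3)
  p: p → b → k  (order 3)
Elements of order 2: {s}.

{s}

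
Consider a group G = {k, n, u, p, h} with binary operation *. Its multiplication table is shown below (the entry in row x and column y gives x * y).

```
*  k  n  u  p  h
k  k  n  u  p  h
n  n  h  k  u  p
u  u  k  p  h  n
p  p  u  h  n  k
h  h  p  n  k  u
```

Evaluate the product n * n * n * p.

n * n = h
h * n = p
p * p = n

n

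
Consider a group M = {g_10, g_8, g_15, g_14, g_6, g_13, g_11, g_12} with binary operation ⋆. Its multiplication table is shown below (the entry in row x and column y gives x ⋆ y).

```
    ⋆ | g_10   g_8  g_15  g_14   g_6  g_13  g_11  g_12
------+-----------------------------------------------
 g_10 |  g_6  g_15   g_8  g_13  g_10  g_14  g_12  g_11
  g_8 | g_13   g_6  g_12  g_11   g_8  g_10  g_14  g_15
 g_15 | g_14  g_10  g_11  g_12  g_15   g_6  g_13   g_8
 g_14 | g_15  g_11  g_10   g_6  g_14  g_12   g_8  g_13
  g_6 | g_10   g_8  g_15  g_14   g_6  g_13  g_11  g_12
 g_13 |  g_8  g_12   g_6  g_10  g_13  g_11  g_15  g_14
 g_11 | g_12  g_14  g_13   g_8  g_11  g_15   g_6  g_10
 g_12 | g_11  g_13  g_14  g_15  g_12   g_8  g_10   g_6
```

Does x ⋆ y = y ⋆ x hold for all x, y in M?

No

g_13 ⋆ g_12 = g_14 but g_12 ⋆ g_13 = g_8.
Since g_13 and g_12 do not commute, M is not abelian.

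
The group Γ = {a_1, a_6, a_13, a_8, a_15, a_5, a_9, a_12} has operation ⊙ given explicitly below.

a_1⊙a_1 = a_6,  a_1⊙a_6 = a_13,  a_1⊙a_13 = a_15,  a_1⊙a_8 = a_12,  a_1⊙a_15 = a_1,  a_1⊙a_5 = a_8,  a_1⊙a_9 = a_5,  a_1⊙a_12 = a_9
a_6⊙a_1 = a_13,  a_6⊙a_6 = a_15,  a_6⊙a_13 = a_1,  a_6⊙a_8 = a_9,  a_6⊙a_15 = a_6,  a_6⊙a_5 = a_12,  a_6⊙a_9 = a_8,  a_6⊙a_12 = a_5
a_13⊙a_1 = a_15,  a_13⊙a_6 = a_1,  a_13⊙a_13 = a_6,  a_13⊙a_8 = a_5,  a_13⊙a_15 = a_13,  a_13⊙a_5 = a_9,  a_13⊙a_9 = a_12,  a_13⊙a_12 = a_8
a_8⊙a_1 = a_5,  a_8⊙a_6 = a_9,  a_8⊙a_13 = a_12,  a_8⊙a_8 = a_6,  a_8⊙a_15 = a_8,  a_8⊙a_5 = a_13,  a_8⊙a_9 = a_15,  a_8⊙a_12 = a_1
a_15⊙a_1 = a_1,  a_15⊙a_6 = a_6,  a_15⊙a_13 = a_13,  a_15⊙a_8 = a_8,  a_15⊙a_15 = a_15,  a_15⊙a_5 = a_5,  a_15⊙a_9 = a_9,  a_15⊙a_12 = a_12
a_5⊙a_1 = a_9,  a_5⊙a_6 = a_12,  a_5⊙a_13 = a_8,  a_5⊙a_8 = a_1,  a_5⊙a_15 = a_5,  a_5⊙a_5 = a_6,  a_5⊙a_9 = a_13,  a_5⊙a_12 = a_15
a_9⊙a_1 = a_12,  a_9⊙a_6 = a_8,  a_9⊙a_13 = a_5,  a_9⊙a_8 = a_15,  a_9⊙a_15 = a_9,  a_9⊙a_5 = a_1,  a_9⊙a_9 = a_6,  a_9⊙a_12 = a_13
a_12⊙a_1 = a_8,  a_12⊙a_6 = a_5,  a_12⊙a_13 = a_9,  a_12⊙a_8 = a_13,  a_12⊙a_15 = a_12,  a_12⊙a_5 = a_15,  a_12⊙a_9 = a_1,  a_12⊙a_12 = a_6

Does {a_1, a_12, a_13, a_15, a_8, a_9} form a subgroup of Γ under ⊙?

No

a_12 ⊙ a_12 = a_6, which is not in {a_1, a_12, a_13, a_15, a_8, a_9}.
The subset is not closed under ⊙, so it is not a subgroup.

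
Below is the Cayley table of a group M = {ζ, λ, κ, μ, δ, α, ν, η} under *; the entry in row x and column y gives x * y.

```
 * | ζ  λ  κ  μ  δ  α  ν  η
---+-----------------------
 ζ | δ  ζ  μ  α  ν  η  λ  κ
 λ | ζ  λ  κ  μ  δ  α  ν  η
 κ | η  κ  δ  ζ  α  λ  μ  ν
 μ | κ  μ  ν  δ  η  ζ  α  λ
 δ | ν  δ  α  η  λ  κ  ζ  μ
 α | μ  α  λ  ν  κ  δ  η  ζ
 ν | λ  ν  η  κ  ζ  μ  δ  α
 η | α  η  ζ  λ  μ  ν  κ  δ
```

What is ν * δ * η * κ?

ν * δ = ζ
ζ * η = κ
κ * κ = δ

δ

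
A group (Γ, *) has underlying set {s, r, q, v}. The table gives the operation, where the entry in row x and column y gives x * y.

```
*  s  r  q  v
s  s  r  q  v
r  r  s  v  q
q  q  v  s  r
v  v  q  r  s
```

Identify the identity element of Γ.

s

The identity e satisfies e * x = x for all x, so its row in the table reproduces the column headers.
Row s reads: s, r, q, v — exactly the header order. So s is the identity.
(Structurally, Γ here is isomorphic to the Klein four-group V_4.)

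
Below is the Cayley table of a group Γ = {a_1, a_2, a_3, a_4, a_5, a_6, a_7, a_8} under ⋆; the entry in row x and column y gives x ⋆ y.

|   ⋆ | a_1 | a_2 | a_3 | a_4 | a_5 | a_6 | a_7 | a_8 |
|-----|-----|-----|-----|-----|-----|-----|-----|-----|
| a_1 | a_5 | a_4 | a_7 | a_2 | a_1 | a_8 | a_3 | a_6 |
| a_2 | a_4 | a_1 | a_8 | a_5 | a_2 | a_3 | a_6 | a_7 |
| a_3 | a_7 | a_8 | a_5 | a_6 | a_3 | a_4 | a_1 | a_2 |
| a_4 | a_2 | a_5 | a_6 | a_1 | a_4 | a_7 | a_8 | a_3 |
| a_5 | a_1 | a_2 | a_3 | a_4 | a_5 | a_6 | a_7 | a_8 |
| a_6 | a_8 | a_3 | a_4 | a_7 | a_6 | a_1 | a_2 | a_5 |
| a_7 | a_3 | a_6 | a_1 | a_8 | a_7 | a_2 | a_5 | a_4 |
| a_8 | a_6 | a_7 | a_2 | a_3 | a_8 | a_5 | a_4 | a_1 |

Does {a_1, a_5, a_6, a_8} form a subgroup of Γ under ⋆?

Yes

{a_1, a_5, a_6, a_8} contains the identity a_5.
Checking products: every product of two elements of {a_1, a_5, a_6, a_8} (read from the table) lies in {a_1, a_5, a_6, a_8}, so the set is closed.
In a finite group, a nonempty closed subset is a subgroup. So {a_1, a_5, a_6, a_8} ≤ Γ.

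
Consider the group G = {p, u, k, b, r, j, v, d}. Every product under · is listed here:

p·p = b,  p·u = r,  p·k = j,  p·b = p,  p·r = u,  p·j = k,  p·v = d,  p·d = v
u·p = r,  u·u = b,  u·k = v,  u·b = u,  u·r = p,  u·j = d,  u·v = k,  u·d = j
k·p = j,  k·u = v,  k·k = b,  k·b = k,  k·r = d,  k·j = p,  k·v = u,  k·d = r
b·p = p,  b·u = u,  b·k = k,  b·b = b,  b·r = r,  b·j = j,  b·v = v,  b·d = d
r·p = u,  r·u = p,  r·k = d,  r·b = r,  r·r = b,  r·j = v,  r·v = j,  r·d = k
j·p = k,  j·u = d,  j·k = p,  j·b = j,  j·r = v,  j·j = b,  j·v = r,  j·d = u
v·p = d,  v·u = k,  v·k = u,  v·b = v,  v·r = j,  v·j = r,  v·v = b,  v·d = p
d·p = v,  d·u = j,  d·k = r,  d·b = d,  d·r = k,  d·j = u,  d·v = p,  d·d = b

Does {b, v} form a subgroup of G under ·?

Yes

{b, v} contains the identity b.
Checking products: every product of two elements of {b, v} (read from the table) lies in {b, v}, so the set is closed.
In a finite group, a nonempty closed subset is a subgroup. So {b, v} ≤ G.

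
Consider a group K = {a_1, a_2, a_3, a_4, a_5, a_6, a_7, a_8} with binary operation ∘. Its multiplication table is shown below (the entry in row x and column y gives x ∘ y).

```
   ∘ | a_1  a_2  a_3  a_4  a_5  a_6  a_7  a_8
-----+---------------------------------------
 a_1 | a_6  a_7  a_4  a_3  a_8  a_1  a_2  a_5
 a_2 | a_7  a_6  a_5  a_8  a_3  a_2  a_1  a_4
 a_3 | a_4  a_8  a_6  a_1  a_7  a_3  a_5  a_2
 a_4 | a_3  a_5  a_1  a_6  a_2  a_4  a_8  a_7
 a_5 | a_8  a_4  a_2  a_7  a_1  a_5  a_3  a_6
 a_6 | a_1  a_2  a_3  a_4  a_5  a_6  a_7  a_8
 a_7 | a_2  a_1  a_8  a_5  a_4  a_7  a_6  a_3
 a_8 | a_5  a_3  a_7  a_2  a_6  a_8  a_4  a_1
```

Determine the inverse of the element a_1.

First locate the identity: row a_6 matches the header, so a_6 is the identity.
Scan row a_1 for a_6: a_1 ∘ a_1 = a_6. Hence a_1^(-1) = a_1.

a_1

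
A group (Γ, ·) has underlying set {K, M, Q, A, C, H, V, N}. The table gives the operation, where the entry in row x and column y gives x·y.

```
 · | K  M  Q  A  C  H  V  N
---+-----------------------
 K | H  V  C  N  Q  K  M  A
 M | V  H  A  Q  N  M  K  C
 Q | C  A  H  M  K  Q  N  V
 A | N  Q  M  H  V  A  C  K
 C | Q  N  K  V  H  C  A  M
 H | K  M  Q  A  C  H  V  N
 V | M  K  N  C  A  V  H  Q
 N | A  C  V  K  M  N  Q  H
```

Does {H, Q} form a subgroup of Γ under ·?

{H, Q} contains the identity H.
Checking products: every product of two elements of {H, Q} (read from the table) lies in {H, Q}, so the set is closed.
In a finite group, a nonempty closed subset is a subgroup. So {H, Q} ≤ Γ.

Yes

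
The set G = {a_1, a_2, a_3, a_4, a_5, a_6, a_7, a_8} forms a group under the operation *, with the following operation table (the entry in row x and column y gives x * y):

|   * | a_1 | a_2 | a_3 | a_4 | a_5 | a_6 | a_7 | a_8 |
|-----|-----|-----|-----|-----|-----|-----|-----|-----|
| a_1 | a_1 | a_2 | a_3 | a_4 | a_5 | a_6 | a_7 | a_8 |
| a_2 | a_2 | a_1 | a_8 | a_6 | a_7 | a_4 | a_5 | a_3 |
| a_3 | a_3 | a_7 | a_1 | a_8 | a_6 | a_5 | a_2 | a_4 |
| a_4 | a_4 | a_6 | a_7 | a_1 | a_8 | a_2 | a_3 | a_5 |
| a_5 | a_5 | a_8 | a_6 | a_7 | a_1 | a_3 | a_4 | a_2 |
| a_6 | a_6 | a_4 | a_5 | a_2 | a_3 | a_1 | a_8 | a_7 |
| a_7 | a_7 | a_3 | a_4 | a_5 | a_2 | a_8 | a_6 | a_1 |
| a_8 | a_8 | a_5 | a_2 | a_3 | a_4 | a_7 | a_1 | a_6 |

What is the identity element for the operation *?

The identity e satisfies e * x = x for all x, so its row in the table reproduces the column headers.
Row a_1 reads: a_1, a_2, a_3, a_4, a_5, a_6, a_7, a_8 — exactly the header order. So a_1 is the identity.

a_1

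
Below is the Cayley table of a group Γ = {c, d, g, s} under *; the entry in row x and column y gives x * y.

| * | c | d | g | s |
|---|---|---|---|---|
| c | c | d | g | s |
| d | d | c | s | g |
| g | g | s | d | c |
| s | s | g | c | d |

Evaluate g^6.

g^1 = g
g^2 = g * g = d
g^3 = d * g = s
g^4 = s * g = c
g^5 = c * g = g
g^6 = g * g = d

d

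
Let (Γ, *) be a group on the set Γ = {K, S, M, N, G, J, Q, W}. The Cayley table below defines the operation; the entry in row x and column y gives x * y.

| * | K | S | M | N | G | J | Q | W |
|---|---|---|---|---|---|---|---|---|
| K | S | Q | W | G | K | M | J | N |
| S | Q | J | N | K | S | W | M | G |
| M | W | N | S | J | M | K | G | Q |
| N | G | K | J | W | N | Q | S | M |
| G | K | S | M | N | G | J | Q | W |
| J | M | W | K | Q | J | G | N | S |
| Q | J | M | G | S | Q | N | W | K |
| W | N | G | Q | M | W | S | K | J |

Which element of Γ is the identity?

G

The identity e satisfies e * x = x for all x, so its row in the table reproduces the column headers.
Row G reads: K, S, M, N, G, J, Q, W — exactly the header order. So G is the identity.
(Structurally, Γ here is isomorphic to the cyclic group Z_8.)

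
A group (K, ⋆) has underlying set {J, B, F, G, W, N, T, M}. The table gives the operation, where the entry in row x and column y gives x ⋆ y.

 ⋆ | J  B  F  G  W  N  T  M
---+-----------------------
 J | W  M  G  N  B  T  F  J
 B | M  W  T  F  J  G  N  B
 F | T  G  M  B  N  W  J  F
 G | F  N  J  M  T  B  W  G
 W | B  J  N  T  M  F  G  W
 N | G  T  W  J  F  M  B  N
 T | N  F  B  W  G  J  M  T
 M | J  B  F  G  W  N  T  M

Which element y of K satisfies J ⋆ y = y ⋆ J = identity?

B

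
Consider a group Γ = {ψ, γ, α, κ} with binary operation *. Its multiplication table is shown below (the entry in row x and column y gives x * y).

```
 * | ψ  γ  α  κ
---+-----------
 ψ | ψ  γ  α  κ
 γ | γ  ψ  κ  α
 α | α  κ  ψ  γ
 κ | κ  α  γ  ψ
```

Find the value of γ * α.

Read row γ, column α: γ * α = κ.

κ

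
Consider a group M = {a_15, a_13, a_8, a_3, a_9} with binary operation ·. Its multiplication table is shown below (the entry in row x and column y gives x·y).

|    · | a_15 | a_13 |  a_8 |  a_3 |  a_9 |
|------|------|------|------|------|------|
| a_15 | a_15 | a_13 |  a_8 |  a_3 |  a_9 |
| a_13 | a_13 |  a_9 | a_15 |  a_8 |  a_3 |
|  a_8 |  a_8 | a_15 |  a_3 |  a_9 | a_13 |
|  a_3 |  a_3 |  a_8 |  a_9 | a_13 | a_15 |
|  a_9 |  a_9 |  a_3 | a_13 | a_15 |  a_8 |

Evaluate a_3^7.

a_3^1 = a_3
a_3^2 = a_3·a_3 = a_13
a_3^3 = a_13·a_3 = a_8
a_3^4 = a_8·a_3 = a_9
a_3^5 = a_9·a_3 = a_15
a_3^6 = a_15·a_3 = a_3
a_3^7 = a_3·a_3 = a_13

a_13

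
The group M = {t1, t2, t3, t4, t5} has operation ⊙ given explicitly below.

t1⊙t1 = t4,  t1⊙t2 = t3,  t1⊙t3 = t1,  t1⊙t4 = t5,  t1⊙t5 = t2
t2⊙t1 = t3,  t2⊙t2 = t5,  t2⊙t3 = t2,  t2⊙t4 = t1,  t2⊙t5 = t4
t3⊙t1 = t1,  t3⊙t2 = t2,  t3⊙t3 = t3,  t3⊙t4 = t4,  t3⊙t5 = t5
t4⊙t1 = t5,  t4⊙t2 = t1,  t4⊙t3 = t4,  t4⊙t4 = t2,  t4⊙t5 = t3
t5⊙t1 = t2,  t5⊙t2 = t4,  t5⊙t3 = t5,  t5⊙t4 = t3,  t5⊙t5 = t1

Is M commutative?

Yes

Check whether the table is symmetric across its main diagonal.
Every entry (row x, col y) equals the entry (row y, col x), so M is abelian.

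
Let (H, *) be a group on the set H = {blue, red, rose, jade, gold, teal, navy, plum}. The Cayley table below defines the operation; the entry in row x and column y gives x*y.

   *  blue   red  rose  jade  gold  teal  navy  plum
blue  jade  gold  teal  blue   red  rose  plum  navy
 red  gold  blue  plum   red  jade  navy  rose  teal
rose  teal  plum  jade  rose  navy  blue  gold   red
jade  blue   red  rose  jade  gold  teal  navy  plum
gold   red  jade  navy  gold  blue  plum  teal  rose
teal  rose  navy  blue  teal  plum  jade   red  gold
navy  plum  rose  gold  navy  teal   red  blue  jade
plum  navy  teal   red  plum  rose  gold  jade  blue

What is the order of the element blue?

The identity element is jade (its row matches the header).
blue^1 = blue
blue^2 = blue*blue = jade
The first power of blue equal to the identity is blue^2, so ord(blue) = 2.

2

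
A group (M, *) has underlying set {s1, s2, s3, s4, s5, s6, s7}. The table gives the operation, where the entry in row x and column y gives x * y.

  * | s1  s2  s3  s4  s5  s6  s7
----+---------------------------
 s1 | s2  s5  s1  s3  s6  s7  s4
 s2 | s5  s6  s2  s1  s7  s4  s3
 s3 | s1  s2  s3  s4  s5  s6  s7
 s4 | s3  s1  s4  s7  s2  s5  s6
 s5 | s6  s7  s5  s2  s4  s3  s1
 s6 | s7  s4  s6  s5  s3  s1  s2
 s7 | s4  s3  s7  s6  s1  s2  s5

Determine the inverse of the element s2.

First locate the identity: row s3 matches the header, so s3 is the identity.
Scan row s2 for s3: s2 * s7 = s3. Hence s2^(-1) = s7.

s7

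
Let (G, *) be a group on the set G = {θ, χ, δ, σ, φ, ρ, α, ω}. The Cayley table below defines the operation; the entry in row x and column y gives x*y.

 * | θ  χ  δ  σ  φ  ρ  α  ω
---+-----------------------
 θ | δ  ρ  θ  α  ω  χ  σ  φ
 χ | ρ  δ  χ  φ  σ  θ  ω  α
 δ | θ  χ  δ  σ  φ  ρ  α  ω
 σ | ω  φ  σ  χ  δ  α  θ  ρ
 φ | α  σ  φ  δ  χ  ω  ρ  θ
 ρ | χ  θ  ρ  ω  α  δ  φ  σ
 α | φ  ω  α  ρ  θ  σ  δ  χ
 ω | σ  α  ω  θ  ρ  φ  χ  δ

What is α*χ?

Read row α, column χ: α*χ = ω.

ω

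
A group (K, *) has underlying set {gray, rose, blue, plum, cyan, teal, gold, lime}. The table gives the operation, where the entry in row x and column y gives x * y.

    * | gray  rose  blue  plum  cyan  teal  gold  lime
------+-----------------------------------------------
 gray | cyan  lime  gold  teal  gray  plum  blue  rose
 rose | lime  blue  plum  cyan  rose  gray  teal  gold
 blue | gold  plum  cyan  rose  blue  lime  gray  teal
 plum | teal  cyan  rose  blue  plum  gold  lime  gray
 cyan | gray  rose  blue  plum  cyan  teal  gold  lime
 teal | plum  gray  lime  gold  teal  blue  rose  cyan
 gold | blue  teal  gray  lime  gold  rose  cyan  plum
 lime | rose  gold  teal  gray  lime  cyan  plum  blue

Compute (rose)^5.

rose

rose^1 = rose
rose^2 = rose * rose = blue
rose^3 = blue * rose = plum
rose^4 = plum * rose = cyan
rose^5 = cyan * rose = rose
(Structurally, K here is isomorphic to Z_2 x Z_4.)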